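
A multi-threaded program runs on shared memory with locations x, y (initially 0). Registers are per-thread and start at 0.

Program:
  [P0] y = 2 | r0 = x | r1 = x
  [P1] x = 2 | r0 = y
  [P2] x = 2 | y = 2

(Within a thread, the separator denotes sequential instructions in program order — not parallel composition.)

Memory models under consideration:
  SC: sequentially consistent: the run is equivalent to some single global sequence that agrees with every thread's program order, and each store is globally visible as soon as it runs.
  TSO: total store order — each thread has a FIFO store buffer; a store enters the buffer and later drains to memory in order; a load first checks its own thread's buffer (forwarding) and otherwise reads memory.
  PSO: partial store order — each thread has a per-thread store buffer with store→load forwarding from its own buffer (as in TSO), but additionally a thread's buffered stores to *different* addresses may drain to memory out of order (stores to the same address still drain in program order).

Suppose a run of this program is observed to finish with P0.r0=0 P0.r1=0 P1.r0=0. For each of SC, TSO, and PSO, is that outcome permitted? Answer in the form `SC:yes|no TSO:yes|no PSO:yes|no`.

SC:no TSO:yes PSO:yes

outcome vector order: (P0.r0,P0.r1,P1.r0)
[SC] allowed = {002, 022, 220, 222}
[TSO] allowed = {000, 002, 020, 022, 220, 222}
[PSO] allowed = {000, 002, 020, 022, 220, 222}
target 000 ∈ {TSO,PSO}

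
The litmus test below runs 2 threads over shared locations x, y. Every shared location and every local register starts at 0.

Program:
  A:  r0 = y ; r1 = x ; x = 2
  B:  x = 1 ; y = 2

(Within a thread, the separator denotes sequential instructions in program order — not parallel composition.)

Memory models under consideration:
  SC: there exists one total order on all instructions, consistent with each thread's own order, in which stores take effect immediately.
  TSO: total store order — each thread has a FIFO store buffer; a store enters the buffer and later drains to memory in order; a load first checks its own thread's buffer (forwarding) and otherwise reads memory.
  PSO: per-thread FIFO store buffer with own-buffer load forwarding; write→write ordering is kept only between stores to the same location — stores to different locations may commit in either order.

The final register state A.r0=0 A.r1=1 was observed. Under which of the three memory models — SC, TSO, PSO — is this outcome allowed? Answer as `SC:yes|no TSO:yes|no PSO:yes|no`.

SC:yes TSO:yes PSO:yes

outcome vector order: (A.r0,A.r1)
[SC] allowed = {0/0; 0/1; 2/1}
[TSO] allowed = {0/0; 0/1; 2/1}
[PSO] allowed = {0/0; 0/1; 2/0; 2/1}
target 0/1 ∈ {SC,TSO,PSO}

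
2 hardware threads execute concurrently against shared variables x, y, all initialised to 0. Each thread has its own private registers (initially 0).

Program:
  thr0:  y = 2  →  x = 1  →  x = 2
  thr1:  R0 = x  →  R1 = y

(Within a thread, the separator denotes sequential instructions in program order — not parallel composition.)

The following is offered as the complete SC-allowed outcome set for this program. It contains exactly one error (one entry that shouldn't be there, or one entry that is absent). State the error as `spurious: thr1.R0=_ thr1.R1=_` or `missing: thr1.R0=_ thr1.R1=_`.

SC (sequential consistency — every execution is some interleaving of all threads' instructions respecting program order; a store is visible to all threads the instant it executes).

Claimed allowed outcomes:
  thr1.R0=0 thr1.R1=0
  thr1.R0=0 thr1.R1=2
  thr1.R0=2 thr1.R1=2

missing: thr1.R0=1 thr1.R1=2

outcome vector order: (thr1.R0,thr1.R1)
SC (4): <0 0>, <0 2>, <1 2>, <2 2>
SC∖claimed = {<1 2>}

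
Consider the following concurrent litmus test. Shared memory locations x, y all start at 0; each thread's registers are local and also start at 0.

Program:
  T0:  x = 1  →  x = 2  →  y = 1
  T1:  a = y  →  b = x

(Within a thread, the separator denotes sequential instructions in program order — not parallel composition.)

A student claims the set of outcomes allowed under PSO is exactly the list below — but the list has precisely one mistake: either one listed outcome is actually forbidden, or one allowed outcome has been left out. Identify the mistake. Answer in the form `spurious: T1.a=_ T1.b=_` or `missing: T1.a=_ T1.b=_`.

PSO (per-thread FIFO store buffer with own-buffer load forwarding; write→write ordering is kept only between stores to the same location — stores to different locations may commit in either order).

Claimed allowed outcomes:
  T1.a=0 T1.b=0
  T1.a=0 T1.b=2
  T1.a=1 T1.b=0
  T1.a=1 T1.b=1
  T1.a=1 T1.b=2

missing: T1.a=0 T1.b=1

outcome vector order: (T1.a,T1.b)
PSO (6): 0/0 0/1 0/2 1/0 1/1 1/2
PSO∖claimed = {0/1}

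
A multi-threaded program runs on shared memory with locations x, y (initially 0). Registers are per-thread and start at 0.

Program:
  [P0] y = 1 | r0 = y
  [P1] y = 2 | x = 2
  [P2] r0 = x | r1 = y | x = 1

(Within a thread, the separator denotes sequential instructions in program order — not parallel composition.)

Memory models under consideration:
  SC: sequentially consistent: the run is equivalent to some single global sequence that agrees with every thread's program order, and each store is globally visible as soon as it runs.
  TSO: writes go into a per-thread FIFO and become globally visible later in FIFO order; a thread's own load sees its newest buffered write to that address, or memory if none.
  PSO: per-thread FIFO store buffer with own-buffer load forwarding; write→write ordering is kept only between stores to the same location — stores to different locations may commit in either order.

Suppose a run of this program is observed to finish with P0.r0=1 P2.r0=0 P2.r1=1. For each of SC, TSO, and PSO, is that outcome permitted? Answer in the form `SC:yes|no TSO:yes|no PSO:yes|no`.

outcome vector order: (P0.r0,P2.r0,P2.r1)
under SC → <1 0 0>; <1 0 1>; <1 0 2>; <1 2 1>; <1 2 2>; <2 0 0>; <2 0 1>; <2 0 2>; <2 2 2>
under TSO → <1 0 0>; <1 0 1>; <1 0 2>; <1 2 1>; <1 2 2>; <2 0 0>; <2 0 1>; <2 0 2>; <2 2 2>
under PSO → <1 0 0>; <1 0 1>; <1 0 2>; <1 2 0>; <1 2 1>; <1 2 2>; <2 0 0>; <2 0 1>; <2 0 2>; <2 2 0>; <2 2 1>; <2 2 2>
target <1 0 1> ∈ {SC,TSO,PSO}

SC:yes TSO:yes PSO:yes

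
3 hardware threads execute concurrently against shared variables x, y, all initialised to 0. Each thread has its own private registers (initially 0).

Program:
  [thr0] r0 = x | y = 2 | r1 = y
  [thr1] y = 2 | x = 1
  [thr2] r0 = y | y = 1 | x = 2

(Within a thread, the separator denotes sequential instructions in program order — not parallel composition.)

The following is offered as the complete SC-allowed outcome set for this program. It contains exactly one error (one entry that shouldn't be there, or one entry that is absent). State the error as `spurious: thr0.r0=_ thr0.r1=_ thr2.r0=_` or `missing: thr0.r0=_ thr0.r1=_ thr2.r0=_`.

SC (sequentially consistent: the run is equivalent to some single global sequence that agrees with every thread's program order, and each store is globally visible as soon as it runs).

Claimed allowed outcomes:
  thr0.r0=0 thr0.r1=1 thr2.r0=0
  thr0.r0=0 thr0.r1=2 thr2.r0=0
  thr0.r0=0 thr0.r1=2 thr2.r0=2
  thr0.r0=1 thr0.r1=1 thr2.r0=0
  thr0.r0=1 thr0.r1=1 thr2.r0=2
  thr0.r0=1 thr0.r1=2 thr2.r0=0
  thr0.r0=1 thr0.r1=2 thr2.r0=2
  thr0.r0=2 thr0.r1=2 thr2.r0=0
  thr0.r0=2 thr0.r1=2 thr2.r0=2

outcome vector order: (thr0.r0,thr0.r1,thr2.r0)
SC (10): (0,1,0); (0,1,2); (0,2,0); (0,2,2); (1,1,0); (1,1,2); (1,2,0); (1,2,2); (2,2,0); (2,2,2)
SC∖claimed = {(0,1,2)}

missing: thr0.r0=0 thr0.r1=1 thr2.r0=2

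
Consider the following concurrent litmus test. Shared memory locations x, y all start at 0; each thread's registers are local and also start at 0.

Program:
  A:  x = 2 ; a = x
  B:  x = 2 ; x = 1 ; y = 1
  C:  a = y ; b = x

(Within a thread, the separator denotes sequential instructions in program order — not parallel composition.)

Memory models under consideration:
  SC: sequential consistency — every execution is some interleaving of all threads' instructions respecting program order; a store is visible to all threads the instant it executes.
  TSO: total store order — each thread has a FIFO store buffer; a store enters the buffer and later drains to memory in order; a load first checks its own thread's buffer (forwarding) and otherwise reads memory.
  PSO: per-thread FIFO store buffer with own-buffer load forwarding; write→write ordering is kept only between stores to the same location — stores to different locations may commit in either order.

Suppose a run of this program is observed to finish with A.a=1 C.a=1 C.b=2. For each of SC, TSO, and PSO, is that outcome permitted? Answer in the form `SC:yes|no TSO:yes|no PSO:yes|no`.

SC:no TSO:no PSO:yes

outcome vector order: (A.a,C.a,C.b)
SC: 9 outcomes — {<1 0 0>, <1 0 1>, <1 0 2>, <1 1 1>, <2 0 0>, <2 0 1>, <2 0 2>, <2 1 1>, <2 1 2>}
TSO: 9 outcomes — {<1 0 0>, <1 0 1>, <1 0 2>, <1 1 1>, <2 0 0>, <2 0 1>, <2 0 2>, <2 1 1>, <2 1 2>}
PSO: 12 outcomes — {<1 0 0>, <1 0 1>, <1 0 2>, <1 1 0>, <1 1 1>, <1 1 2>, <2 0 0>, <2 0 1>, <2 0 2>, <2 1 0>, <2 1 1>, <2 1 2>}
target <1 1 2> ∈ {PSO}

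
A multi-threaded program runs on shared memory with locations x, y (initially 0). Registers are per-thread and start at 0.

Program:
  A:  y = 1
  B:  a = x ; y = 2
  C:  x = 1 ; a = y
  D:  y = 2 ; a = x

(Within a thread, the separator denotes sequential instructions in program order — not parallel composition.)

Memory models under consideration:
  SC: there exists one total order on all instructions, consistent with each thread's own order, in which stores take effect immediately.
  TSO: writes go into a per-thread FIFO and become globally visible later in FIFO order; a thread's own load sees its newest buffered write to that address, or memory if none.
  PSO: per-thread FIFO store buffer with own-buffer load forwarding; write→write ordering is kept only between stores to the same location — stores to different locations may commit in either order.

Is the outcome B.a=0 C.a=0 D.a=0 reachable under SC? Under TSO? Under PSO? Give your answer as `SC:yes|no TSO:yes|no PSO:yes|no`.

SC:no TSO:yes PSO:yes

outcome vector order: (B.a,C.a,D.a)
under SC → 0/0/1, 0/1/0, 0/1/1, 0/2/0, 0/2/1, 1/0/1, 1/1/0, 1/1/1, 1/2/0, 1/2/1
under TSO → 0/0/0, 0/0/1, 0/1/0, 0/1/1, 0/2/0, 0/2/1, 1/0/0, 1/0/1, 1/1/0, 1/1/1, 1/2/0, 1/2/1
under PSO → 0/0/0, 0/0/1, 0/1/0, 0/1/1, 0/2/0, 0/2/1, 1/0/0, 1/0/1, 1/1/0, 1/1/1, 1/2/0, 1/2/1
target 0/0/0 ∈ {TSO,PSO}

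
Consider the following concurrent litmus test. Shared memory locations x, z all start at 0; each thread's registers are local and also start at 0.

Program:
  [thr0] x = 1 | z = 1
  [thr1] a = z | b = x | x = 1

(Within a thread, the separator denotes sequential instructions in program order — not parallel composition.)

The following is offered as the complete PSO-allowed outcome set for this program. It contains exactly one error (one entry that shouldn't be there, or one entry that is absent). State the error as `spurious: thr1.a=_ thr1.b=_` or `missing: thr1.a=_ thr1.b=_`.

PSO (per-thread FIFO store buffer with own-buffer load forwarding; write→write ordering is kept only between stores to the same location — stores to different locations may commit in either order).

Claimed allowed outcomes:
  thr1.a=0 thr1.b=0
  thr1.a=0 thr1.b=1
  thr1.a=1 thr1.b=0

missing: thr1.a=1 thr1.b=1

outcome vector order: (thr1.a,thr1.b)
PSO: 4 outcomes — {0/0, 0/1, 1/0, 1/1}
PSO∖claimed = {1/1}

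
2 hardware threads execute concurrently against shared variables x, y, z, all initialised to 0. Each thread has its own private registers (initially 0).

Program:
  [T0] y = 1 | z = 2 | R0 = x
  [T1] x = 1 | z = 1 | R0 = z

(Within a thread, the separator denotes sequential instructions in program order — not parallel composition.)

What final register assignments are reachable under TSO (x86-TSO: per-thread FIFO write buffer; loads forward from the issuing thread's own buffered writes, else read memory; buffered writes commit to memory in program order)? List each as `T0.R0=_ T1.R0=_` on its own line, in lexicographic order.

T0.R0=0 T1.R0=1
T0.R0=0 T1.R0=2
T0.R0=1 T1.R0=1
T0.R0=1 T1.R0=2

outcome vector order: (T0.R0,T1.R0)
|TSO outcomes| = 4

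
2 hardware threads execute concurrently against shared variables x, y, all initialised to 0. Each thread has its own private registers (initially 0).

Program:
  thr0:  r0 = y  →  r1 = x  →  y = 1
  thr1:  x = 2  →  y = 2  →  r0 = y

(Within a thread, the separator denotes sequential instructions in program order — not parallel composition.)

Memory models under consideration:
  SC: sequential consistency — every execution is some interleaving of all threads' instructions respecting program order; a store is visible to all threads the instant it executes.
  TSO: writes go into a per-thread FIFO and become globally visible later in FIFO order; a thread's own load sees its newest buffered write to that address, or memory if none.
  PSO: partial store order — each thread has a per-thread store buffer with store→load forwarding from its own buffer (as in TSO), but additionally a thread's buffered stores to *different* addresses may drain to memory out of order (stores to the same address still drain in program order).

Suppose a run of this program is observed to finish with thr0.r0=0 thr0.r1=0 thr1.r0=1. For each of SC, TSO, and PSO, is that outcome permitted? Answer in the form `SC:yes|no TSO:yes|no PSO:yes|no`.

outcome vector order: (thr0.r0,thr0.r1,thr1.r0)
SC (6): 0/0/1, 0/0/2, 0/2/1, 0/2/2, 2/2/1, 2/2/2
TSO (6): 0/0/1, 0/0/2, 0/2/1, 0/2/2, 2/2/1, 2/2/2
PSO (8): 0/0/1, 0/0/2, 0/2/1, 0/2/2, 2/0/1, 2/0/2, 2/2/1, 2/2/2
target 0/0/1 ∈ {SC,TSO,PSO}

SC:yes TSO:yes PSO:yes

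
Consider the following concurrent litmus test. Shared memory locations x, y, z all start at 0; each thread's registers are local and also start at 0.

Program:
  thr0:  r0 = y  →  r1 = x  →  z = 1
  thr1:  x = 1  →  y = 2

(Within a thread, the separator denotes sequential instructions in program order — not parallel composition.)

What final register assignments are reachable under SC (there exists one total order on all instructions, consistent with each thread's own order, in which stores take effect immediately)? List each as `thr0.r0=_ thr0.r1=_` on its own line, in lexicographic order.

outcome vector order: (thr0.r0,thr0.r1)
|SC outcomes| = 3

thr0.r0=0 thr0.r1=0
thr0.r0=0 thr0.r1=1
thr0.r0=2 thr0.r1=1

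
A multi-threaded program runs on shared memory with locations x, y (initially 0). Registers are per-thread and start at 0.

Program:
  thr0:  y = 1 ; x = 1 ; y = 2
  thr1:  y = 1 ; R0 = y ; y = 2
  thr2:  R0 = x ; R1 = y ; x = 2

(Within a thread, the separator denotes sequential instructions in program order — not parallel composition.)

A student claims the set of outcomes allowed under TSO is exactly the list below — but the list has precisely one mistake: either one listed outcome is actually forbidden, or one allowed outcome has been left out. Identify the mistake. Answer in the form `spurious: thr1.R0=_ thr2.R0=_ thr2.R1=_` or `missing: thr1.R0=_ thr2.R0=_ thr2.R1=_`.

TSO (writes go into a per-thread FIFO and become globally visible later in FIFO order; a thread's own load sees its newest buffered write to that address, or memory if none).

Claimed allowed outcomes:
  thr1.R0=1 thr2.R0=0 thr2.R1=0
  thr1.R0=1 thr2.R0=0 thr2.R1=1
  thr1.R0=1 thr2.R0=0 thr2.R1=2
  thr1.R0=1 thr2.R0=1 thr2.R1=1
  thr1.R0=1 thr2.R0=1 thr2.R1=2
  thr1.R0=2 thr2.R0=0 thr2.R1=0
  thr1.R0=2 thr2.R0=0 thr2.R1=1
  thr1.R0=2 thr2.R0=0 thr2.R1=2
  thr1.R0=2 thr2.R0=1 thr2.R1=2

missing: thr1.R0=2 thr2.R0=1 thr2.R1=1

outcome vector order: (thr1.R0,thr2.R0,thr2.R1)
TSO: 10 outcomes — {<1 0 0> <1 0 1> <1 0 2> <1 1 1> <1 1 2> <2 0 0> <2 0 1> <2 0 2> <2 1 1> <2 1 2>}
TSO∖claimed = {<2 1 1>}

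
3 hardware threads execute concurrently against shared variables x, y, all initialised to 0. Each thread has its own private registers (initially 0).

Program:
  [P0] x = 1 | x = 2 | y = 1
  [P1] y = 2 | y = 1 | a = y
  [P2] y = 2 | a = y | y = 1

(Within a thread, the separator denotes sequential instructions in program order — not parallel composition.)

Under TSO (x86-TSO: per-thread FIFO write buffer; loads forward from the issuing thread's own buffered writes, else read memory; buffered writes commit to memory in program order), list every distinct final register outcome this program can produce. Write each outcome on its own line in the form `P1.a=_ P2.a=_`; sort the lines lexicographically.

outcome vector order: (P1.a,P2.a)
|TSO outcomes| = 4

P1.a=1 P2.a=1
P1.a=1 P2.a=2
P1.a=2 P2.a=1
P1.a=2 P2.a=2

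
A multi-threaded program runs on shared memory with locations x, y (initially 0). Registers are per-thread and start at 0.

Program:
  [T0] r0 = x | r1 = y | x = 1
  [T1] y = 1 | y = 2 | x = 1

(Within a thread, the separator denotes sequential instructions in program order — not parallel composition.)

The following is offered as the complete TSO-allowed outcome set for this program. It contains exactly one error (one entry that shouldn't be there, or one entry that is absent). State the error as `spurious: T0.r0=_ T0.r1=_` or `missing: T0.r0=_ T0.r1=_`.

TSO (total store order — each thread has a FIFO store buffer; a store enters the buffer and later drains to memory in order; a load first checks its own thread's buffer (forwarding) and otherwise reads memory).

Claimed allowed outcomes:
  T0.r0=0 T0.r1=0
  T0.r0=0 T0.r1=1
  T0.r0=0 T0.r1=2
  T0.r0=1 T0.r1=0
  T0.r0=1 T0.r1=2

spurious: T0.r0=1 T0.r1=0

outcome vector order: (T0.r0,T0.r1)
under TSO → 00; 01; 02; 12
claimed∖TSO = {10}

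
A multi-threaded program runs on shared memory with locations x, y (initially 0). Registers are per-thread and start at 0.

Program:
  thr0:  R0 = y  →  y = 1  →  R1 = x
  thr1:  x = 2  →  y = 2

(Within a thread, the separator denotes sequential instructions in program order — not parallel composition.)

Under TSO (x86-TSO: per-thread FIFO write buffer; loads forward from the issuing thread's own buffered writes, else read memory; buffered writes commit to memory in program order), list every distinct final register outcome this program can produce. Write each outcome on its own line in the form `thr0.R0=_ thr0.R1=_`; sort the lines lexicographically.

thr0.R0=0 thr0.R1=0
thr0.R0=0 thr0.R1=2
thr0.R0=2 thr0.R1=2

outcome vector order: (thr0.R0,thr0.R1)
|TSO outcomes| = 3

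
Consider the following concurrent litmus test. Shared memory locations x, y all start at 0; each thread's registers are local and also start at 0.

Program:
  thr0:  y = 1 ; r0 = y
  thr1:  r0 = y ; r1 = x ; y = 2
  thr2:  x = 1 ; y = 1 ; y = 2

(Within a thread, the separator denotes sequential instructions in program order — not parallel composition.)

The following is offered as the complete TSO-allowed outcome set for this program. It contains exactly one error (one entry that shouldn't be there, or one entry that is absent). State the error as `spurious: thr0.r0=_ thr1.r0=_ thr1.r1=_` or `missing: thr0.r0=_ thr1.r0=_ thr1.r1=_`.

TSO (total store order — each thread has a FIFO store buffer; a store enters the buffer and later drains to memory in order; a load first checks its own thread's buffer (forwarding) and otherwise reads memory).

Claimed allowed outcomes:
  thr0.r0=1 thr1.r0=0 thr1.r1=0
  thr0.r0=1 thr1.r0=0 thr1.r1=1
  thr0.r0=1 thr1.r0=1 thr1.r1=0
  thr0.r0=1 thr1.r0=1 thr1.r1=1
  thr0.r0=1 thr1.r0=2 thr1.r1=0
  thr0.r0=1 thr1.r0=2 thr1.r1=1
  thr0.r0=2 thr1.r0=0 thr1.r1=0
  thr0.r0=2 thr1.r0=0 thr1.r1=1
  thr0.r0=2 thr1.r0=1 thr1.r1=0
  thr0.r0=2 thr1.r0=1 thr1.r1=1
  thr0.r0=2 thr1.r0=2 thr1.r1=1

outcome vector order: (thr0.r0,thr1.r0,thr1.r1)
under TSO → <1 0 0>; <1 0 1>; <1 1 0>; <1 1 1>; <1 2 1>; <2 0 0>; <2 0 1>; <2 1 0>; <2 1 1>; <2 2 1>
claimed∖TSO = {<1 2 0>}

spurious: thr0.r0=1 thr1.r0=2 thr1.r1=0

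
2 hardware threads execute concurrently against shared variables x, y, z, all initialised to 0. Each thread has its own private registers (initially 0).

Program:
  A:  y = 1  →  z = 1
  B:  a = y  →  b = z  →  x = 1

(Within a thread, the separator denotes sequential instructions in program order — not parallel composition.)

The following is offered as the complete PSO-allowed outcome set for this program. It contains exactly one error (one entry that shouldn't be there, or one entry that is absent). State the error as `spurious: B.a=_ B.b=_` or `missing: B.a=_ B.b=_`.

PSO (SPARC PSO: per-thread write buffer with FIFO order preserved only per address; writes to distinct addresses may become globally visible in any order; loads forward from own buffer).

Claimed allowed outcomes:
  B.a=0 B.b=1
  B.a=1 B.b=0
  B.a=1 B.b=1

missing: B.a=0 B.b=0

outcome vector order: (B.a,B.b)
PSO: 4 outcomes — {<0 0>; <0 1>; <1 0>; <1 1>}
PSO∖claimed = {<0 0>}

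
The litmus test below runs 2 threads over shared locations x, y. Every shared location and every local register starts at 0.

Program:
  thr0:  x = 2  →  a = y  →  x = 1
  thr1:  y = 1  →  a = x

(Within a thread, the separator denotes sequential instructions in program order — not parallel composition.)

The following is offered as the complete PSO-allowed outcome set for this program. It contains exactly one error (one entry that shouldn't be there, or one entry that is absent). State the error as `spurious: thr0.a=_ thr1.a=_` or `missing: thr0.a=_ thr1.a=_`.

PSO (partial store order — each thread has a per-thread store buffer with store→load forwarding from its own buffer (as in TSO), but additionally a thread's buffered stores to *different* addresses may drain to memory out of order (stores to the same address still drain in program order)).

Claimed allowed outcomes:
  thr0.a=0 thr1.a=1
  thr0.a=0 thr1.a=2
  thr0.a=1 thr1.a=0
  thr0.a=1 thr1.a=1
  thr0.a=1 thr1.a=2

outcome vector order: (thr0.a,thr1.a)
PSO: 6 outcomes — {00 01 02 10 11 12}
PSO∖claimed = {00}

missing: thr0.a=0 thr1.a=0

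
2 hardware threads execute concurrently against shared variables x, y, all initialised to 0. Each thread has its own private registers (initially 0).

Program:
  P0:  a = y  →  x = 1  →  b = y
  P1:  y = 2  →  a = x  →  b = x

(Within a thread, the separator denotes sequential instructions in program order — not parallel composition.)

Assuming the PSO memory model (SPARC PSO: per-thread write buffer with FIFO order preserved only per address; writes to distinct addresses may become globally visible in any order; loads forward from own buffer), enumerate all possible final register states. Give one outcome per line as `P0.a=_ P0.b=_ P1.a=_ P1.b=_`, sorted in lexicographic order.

outcome vector order: (P0.a,P0.b,P1.a,P1.b)
|PSO outcomes| = 9

P0.a=0 P0.b=0 P1.a=0 P1.b=0
P0.a=0 P0.b=0 P1.a=0 P1.b=1
P0.a=0 P0.b=0 P1.a=1 P1.b=1
P0.a=0 P0.b=2 P1.a=0 P1.b=0
P0.a=0 P0.b=2 P1.a=0 P1.b=1
P0.a=0 P0.b=2 P1.a=1 P1.b=1
P0.a=2 P0.b=2 P1.a=0 P1.b=0
P0.a=2 P0.b=2 P1.a=0 P1.b=1
P0.a=2 P0.b=2 P1.a=1 P1.b=1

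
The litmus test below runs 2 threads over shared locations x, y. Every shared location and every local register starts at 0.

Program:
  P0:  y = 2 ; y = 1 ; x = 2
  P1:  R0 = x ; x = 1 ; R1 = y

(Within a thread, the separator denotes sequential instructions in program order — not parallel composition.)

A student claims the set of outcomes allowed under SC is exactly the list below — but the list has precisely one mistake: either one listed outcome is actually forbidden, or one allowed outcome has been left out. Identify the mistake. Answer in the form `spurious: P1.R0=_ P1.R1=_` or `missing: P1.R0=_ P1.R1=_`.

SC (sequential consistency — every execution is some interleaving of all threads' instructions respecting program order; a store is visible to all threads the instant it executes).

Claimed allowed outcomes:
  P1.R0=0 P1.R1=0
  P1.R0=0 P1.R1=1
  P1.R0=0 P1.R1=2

missing: P1.R0=2 P1.R1=1

outcome vector order: (P1.R0,P1.R1)
SC (4): <0 0>, <0 1>, <0 2>, <2 1>
SC∖claimed = {<2 1>}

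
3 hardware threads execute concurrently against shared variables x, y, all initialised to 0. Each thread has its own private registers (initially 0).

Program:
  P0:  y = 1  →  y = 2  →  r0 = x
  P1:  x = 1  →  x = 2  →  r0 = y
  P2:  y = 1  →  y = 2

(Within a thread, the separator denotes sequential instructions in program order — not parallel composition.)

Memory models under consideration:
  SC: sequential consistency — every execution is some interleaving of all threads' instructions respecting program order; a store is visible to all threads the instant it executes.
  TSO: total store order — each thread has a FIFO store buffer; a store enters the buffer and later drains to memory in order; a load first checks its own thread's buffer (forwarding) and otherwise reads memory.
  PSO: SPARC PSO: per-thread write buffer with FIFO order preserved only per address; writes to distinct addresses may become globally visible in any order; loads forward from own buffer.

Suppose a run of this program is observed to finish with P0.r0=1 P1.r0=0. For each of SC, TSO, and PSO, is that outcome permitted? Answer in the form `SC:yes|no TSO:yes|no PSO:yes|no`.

SC:no TSO:yes PSO:yes

outcome vector order: (P0.r0,P1.r0)
[SC] allowed = {01; 02; 11; 12; 20; 21; 22}
[TSO] allowed = {00; 01; 02; 10; 11; 12; 20; 21; 22}
[PSO] allowed = {00; 01; 02; 10; 11; 12; 20; 21; 22}
target 10 ∈ {TSO,PSO}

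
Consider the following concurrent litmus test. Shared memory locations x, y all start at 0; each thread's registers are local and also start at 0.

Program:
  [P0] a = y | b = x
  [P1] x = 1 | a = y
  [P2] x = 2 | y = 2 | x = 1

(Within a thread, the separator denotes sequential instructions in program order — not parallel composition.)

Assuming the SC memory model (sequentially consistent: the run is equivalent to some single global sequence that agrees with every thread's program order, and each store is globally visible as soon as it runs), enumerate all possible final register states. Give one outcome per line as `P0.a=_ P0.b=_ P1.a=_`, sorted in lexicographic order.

P0.a=0 P0.b=0 P1.a=0
P0.a=0 P0.b=0 P1.a=2
P0.a=0 P0.b=1 P1.a=0
P0.a=0 P0.b=1 P1.a=2
P0.a=0 P0.b=2 P1.a=0
P0.a=0 P0.b=2 P1.a=2
P0.a=2 P0.b=1 P1.a=0
P0.a=2 P0.b=1 P1.a=2
P0.a=2 P0.b=2 P1.a=0
P0.a=2 P0.b=2 P1.a=2

outcome vector order: (P0.a,P0.b,P1.a)
|SC outcomes| = 10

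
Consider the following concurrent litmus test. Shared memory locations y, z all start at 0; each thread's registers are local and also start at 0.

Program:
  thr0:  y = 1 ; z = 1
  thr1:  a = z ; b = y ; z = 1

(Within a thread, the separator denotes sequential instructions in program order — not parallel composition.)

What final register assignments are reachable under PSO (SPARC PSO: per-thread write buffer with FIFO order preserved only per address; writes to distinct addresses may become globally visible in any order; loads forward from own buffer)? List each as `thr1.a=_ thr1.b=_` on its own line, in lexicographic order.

thr1.a=0 thr1.b=0
thr1.a=0 thr1.b=1
thr1.a=1 thr1.b=0
thr1.a=1 thr1.b=1

outcome vector order: (thr1.a,thr1.b)
|PSO outcomes| = 4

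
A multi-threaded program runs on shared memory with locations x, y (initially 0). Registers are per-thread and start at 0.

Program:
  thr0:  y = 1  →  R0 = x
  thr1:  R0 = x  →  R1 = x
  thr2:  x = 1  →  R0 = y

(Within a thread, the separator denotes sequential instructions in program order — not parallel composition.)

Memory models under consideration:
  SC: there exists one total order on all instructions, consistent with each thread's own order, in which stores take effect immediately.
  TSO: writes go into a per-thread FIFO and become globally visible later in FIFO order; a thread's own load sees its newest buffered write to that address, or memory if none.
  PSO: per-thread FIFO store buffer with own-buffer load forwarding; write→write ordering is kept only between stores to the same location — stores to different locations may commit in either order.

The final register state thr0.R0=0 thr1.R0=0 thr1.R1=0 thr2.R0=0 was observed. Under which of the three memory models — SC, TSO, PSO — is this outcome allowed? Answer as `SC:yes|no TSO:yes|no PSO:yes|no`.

SC:no TSO:yes PSO:yes

outcome vector order: (thr0.R0,thr1.R0,thr1.R1,thr2.R0)
under SC → (0,0,0,1) (0,0,1,1) (0,1,1,1) (1,0,0,0) (1,0,0,1) (1,0,1,0) (1,0,1,1) (1,1,1,0) (1,1,1,1)
under TSO → (0,0,0,0) (0,0,0,1) (0,0,1,0) (0,0,1,1) (0,1,1,0) (0,1,1,1) (1,0,0,0) (1,0,0,1) (1,0,1,0) (1,0,1,1) (1,1,1,0) (1,1,1,1)
under PSO → (0,0,0,0) (0,0,0,1) (0,0,1,0) (0,0,1,1) (0,1,1,0) (0,1,1,1) (1,0,0,0) (1,0,0,1) (1,0,1,0) (1,0,1,1) (1,1,1,0) (1,1,1,1)
target (0,0,0,0) ∈ {TSO,PSO}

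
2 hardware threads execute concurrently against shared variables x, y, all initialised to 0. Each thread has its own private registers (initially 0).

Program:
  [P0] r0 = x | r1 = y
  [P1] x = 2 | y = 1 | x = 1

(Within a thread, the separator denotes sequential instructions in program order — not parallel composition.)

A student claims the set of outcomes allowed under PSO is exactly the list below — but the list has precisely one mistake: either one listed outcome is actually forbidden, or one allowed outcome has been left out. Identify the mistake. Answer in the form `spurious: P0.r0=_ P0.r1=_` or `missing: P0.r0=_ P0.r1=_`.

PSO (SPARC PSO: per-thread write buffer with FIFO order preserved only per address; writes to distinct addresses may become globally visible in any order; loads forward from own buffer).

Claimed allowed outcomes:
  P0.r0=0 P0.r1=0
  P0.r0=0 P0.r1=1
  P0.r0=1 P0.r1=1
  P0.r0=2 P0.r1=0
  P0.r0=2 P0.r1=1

outcome vector order: (P0.r0,P0.r1)
PSO (6): <0 0>, <0 1>, <1 0>, <1 1>, <2 0>, <2 1>
PSO∖claimed = {<1 0>}

missing: P0.r0=1 P0.r1=0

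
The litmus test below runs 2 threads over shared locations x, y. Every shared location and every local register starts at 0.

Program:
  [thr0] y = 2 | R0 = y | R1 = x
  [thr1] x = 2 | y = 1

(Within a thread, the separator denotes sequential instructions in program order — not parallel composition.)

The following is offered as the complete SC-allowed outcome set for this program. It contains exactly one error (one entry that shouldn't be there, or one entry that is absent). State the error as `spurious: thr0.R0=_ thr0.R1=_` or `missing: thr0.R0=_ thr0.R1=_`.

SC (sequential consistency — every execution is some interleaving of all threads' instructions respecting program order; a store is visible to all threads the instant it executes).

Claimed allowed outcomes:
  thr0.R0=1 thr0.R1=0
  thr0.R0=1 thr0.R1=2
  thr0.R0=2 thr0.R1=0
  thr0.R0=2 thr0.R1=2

spurious: thr0.R0=1 thr0.R1=0

outcome vector order: (thr0.R0,thr0.R1)
under SC → 1/2; 2/0; 2/2
claimed∖SC = {1/0}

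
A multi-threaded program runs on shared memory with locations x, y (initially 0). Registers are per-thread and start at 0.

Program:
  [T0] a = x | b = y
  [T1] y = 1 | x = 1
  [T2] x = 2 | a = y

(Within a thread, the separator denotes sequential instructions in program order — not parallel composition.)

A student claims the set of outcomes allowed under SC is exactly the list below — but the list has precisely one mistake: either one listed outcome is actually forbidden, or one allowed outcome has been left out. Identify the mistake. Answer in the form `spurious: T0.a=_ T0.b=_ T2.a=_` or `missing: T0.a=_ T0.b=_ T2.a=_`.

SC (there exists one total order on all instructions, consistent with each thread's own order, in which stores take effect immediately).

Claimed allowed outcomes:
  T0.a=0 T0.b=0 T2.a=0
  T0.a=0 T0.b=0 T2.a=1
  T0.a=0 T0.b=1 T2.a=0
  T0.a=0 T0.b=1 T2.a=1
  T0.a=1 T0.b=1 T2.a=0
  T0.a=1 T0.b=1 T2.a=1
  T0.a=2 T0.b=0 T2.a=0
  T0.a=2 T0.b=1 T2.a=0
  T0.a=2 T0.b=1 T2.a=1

missing: T0.a=2 T0.b=0 T2.a=1

outcome vector order: (T0.a,T0.b,T2.a)
SC: 10 outcomes — {<0 0 0>; <0 0 1>; <0 1 0>; <0 1 1>; <1 1 0>; <1 1 1>; <2 0 0>; <2 0 1>; <2 1 0>; <2 1 1>}
SC∖claimed = {<2 0 1>}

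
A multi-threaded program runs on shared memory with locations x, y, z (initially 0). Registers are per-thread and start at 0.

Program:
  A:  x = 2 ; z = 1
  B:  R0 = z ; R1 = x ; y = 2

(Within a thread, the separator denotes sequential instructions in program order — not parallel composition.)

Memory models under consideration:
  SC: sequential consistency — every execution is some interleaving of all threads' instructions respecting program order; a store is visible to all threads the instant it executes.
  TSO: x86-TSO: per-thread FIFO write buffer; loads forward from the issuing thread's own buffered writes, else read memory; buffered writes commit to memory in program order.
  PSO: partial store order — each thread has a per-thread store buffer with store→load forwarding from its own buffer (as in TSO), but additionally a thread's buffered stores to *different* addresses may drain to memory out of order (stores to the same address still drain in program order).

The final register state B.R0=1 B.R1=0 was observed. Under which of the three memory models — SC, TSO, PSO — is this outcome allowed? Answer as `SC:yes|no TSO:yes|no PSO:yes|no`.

SC:no TSO:no PSO:yes

outcome vector order: (B.R0,B.R1)
SC: 3 outcomes — {(0,0); (0,2); (1,2)}
TSO: 3 outcomes — {(0,0); (0,2); (1,2)}
PSO: 4 outcomes — {(0,0); (0,2); (1,0); (1,2)}
target (1,0) ∈ {PSO}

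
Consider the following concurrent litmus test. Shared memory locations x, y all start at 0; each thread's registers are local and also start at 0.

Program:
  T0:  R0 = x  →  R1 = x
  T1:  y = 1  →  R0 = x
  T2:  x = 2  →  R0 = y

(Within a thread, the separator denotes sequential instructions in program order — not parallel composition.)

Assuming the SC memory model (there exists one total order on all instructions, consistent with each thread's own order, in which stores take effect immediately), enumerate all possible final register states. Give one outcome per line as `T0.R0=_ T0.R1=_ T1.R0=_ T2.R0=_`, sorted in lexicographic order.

outcome vector order: (T0.R0,T0.R1,T1.R0,T2.R0)
|SC outcomes| = 9

T0.R0=0 T0.R1=0 T1.R0=0 T2.R0=1
T0.R0=0 T0.R1=0 T1.R0=2 T2.R0=0
T0.R0=0 T0.R1=0 T1.R0=2 T2.R0=1
T0.R0=0 T0.R1=2 T1.R0=0 T2.R0=1
T0.R0=0 T0.R1=2 T1.R0=2 T2.R0=0
T0.R0=0 T0.R1=2 T1.R0=2 T2.R0=1
T0.R0=2 T0.R1=2 T1.R0=0 T2.R0=1
T0.R0=2 T0.R1=2 T1.R0=2 T2.R0=0
T0.R0=2 T0.R1=2 T1.R0=2 T2.R0=1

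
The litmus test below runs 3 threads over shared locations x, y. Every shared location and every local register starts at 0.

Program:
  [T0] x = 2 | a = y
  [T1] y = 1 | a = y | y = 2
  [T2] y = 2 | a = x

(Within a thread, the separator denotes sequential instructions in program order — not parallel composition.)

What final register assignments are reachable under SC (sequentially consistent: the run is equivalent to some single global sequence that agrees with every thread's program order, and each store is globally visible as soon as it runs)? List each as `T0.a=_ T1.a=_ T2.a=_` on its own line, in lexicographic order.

outcome vector order: (T0.a,T1.a,T2.a)
|SC outcomes| = 9

T0.a=0 T1.a=1 T2.a=2
T0.a=0 T1.a=2 T2.a=2
T0.a=1 T1.a=1 T2.a=0
T0.a=1 T1.a=1 T2.a=2
T0.a=1 T1.a=2 T2.a=2
T0.a=2 T1.a=1 T2.a=0
T0.a=2 T1.a=1 T2.a=2
T0.a=2 T1.a=2 T2.a=0
T0.a=2 T1.a=2 T2.a=2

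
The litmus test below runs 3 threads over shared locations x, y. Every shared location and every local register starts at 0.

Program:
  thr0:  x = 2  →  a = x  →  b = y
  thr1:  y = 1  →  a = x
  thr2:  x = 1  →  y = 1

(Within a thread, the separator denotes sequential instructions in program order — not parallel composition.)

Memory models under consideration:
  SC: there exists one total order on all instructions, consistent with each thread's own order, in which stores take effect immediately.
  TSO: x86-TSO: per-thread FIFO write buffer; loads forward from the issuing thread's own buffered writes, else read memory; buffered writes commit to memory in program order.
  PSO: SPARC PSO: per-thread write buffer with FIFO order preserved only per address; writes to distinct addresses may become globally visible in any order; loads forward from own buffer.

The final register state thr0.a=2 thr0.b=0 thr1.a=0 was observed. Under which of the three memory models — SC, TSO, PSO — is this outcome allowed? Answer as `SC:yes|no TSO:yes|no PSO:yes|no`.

outcome vector order: (thr0.a,thr0.b,thr1.a)
SC: 9 outcomes — {1/0/1; 1/1/0; 1/1/1; 1/1/2; 2/0/1; 2/0/2; 2/1/0; 2/1/1; 2/1/2}
TSO: 12 outcomes — {1/0/0; 1/0/1; 1/0/2; 1/1/0; 1/1/1; 1/1/2; 2/0/0; 2/0/1; 2/0/2; 2/1/0; 2/1/1; 2/1/2}
PSO: 12 outcomes — {1/0/0; 1/0/1; 1/0/2; 1/1/0; 1/1/1; 1/1/2; 2/0/0; 2/0/1; 2/0/2; 2/1/0; 2/1/1; 2/1/2}
target 2/0/0 ∈ {TSO,PSO}

SC:no TSO:yes PSO:yes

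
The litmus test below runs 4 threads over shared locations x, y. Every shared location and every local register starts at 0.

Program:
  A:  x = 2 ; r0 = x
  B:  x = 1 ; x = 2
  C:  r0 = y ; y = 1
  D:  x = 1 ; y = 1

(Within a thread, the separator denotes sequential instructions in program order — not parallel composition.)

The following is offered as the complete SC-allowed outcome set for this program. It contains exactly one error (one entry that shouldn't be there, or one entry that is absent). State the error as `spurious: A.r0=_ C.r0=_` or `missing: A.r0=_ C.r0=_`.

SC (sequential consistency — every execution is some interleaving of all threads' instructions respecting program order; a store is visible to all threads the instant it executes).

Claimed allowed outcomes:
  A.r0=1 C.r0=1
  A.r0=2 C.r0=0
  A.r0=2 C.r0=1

outcome vector order: (A.r0,C.r0)
SC (4): 1/0; 1/1; 2/0; 2/1
SC∖claimed = {1/0}

missing: A.r0=1 C.r0=0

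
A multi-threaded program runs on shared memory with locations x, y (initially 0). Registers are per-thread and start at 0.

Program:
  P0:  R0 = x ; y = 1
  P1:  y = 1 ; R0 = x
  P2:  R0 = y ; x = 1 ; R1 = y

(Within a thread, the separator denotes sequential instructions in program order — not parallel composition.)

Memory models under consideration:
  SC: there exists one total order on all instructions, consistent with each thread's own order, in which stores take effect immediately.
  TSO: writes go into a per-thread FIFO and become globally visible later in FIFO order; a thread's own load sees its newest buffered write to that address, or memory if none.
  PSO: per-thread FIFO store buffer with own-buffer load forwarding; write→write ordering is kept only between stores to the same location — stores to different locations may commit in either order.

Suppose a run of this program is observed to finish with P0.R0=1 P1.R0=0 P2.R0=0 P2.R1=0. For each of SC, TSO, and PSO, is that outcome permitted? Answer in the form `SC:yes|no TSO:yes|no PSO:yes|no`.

SC:no TSO:yes PSO:yes

outcome vector order: (P0.R0,P1.R0,P2.R0,P2.R1)
SC (10): <0 0 0 1>, <0 0 1 1>, <0 1 0 0>, <0 1 0 1>, <0 1 1 1>, <1 0 0 1>, <1 0 1 1>, <1 1 0 0>, <1 1 0 1>, <1 1 1 1>
TSO (12): <0 0 0 0>, <0 0 0 1>, <0 0 1 1>, <0 1 0 0>, <0 1 0 1>, <0 1 1 1>, <1 0 0 0>, <1 0 0 1>, <1 0 1 1>, <1 1 0 0>, <1 1 0 1>, <1 1 1 1>
PSO (12): <0 0 0 0>, <0 0 0 1>, <0 0 1 1>, <0 1 0 0>, <0 1 0 1>, <0 1 1 1>, <1 0 0 0>, <1 0 0 1>, <1 0 1 1>, <1 1 0 0>, <1 1 0 1>, <1 1 1 1>
target <1 0 0 0> ∈ {TSO,PSO}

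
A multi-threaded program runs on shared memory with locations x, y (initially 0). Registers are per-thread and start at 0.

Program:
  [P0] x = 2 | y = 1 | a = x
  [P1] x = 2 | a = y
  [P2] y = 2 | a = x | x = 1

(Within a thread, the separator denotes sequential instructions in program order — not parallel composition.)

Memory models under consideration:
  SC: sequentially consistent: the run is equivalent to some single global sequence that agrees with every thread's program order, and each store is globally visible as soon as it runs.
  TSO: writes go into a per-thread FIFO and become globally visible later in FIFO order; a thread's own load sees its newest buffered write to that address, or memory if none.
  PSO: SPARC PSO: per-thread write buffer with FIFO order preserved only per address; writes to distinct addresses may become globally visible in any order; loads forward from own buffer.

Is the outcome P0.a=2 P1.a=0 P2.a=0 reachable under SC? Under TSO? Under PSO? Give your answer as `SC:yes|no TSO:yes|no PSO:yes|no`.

outcome vector order: (P0.a,P1.a,P2.a)
under SC → (1,0,2); (1,1,0); (1,1,2); (1,2,0); (1,2,2); (2,0,2); (2,1,0); (2,1,2); (2,2,0); (2,2,2)
under TSO → (1,0,0); (1,0,2); (1,1,0); (1,1,2); (1,2,0); (1,2,2); (2,0,0); (2,0,2); (2,1,0); (2,1,2); (2,2,0); (2,2,2)
under PSO → (1,0,0); (1,0,2); (1,1,0); (1,1,2); (1,2,0); (1,2,2); (2,0,0); (2,0,2); (2,1,0); (2,1,2); (2,2,0); (2,2,2)
target (2,0,0) ∈ {TSO,PSO}

SC:no TSO:yes PSO:yes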